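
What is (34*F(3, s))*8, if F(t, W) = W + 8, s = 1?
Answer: 2448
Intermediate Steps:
F(t, W) = 8 + W
(34*F(3, s))*8 = (34*(8 + 1))*8 = (34*9)*8 = 306*8 = 2448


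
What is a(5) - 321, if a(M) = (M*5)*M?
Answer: -196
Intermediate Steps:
a(M) = 5*M**2 (a(M) = (5*M)*M = 5*M**2)
a(5) - 321 = 5*5**2 - 321 = 5*25 - 321 = 125 - 321 = -196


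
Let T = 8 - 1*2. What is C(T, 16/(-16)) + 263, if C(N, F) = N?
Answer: 269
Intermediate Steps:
T = 6 (T = 8 - 2 = 6)
C(T, 16/(-16)) + 263 = 6 + 263 = 269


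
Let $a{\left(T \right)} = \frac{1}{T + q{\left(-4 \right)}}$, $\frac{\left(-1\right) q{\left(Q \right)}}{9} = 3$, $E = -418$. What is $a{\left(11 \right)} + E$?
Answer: $- \frac{6689}{16} \approx -418.06$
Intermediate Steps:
$q{\left(Q \right)} = -27$ ($q{\left(Q \right)} = \left(-9\right) 3 = -27$)
$a{\left(T \right)} = \frac{1}{-27 + T}$ ($a{\left(T \right)} = \frac{1}{T - 27} = \frac{1}{-27 + T}$)
$a{\left(11 \right)} + E = \frac{1}{-27 + 11} - 418 = \frac{1}{-16} - 418 = - \frac{1}{16} - 418 = - \frac{6689}{16}$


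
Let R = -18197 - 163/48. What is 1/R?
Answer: -48/873619 ≈ -5.4944e-5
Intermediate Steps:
R = -873619/48 (R = -18197 - 163*1/48 = -18197 - 163/48 = -873619/48 ≈ -18200.)
1/R = 1/(-873619/48) = -48/873619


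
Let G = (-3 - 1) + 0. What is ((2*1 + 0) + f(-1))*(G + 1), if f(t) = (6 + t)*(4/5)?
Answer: -18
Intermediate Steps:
G = -4 (G = -4 + 0 = -4)
f(t) = 24/5 + 4*t/5 (f(t) = (6 + t)*(4*(⅕)) = (6 + t)*(⅘) = 24/5 + 4*t/5)
((2*1 + 0) + f(-1))*(G + 1) = ((2*1 + 0) + (24/5 + (⅘)*(-1)))*(-4 + 1) = ((2 + 0) + (24/5 - ⅘))*(-3) = (2 + 4)*(-3) = 6*(-3) = -18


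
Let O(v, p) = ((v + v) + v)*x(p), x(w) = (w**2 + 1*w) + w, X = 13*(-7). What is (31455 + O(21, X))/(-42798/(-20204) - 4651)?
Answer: -5472172584/46963003 ≈ -116.52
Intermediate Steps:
X = -91
x(w) = w**2 + 2*w (x(w) = (w**2 + w) + w = (w + w**2) + w = w**2 + 2*w)
O(v, p) = 3*p*v*(2 + p) (O(v, p) = ((v + v) + v)*(p*(2 + p)) = (2*v + v)*(p*(2 + p)) = (3*v)*(p*(2 + p)) = 3*p*v*(2 + p))
(31455 + O(21, X))/(-42798/(-20204) - 4651) = (31455 + 3*(-91)*21*(2 - 91))/(-42798/(-20204) - 4651) = (31455 + 3*(-91)*21*(-89))/(-42798*(-1/20204) - 4651) = (31455 + 510237)/(21399/10102 - 4651) = 541692/(-46963003/10102) = 541692*(-10102/46963003) = -5472172584/46963003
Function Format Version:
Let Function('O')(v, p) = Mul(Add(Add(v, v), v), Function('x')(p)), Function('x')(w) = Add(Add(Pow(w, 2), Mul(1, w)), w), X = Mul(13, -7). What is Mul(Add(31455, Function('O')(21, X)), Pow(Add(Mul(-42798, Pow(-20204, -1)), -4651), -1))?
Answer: Rational(-5472172584, 46963003) ≈ -116.52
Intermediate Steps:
X = -91
Function('x')(w) = Add(Pow(w, 2), Mul(2, w)) (Function('x')(w) = Add(Add(Pow(w, 2), w), w) = Add(Add(w, Pow(w, 2)), w) = Add(Pow(w, 2), Mul(2, w)))
Function('O')(v, p) = Mul(3, p, v, Add(2, p)) (Function('O')(v, p) = Mul(Add(Add(v, v), v), Mul(p, Add(2, p))) = Mul(Add(Mul(2, v), v), Mul(p, Add(2, p))) = Mul(Mul(3, v), Mul(p, Add(2, p))) = Mul(3, p, v, Add(2, p)))
Mul(Add(31455, Function('O')(21, X)), Pow(Add(Mul(-42798, Pow(-20204, -1)), -4651), -1)) = Mul(Add(31455, Mul(3, -91, 21, Add(2, -91))), Pow(Add(Mul(-42798, Pow(-20204, -1)), -4651), -1)) = Mul(Add(31455, Mul(3, -91, 21, -89)), Pow(Add(Mul(-42798, Rational(-1, 20204)), -4651), -1)) = Mul(Add(31455, 510237), Pow(Add(Rational(21399, 10102), -4651), -1)) = Mul(541692, Pow(Rational(-46963003, 10102), -1)) = Mul(541692, Rational(-10102, 46963003)) = Rational(-5472172584, 46963003)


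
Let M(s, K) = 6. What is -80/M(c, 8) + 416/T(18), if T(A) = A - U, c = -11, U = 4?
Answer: 344/21 ≈ 16.381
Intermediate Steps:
T(A) = -4 + A (T(A) = A - 1*4 = A - 4 = -4 + A)
-80/M(c, 8) + 416/T(18) = -80/6 + 416/(-4 + 18) = -80*⅙ + 416/14 = -40/3 + 416*(1/14) = -40/3 + 208/7 = 344/21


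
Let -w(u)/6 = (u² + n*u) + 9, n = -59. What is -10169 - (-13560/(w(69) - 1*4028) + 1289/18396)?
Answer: -769170370523/75625956 ≈ -10171.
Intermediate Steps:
w(u) = -54 - 6*u² + 354*u (w(u) = -6*((u² - 59*u) + 9) = -6*(9 + u² - 59*u) = -54 - 6*u² + 354*u)
-10169 - (-13560/(w(69) - 1*4028) + 1289/18396) = -10169 - (-13560/((-54 - 6*69² + 354*69) - 1*4028) + 1289/18396) = -10169 - (-13560/((-54 - 6*4761 + 24426) - 4028) + 1289*(1/18396)) = -10169 - (-13560/((-54 - 28566 + 24426) - 4028) + 1289/18396) = -10169 - (-13560/(-4194 - 4028) + 1289/18396) = -10169 - (-13560/(-8222) + 1289/18396) = -10169 - (-13560*(-1/8222) + 1289/18396) = -10169 - (6780/4111 + 1289/18396) = -10169 - 1*130023959/75625956 = -10169 - 130023959/75625956 = -769170370523/75625956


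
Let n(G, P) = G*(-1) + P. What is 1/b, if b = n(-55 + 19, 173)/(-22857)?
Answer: -1203/11 ≈ -109.36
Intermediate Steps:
n(G, P) = P - G (n(G, P) = -G + P = P - G)
b = -11/1203 (b = (173 - (-55 + 19))/(-22857) = (173 - 1*(-36))*(-1/22857) = (173 + 36)*(-1/22857) = 209*(-1/22857) = -11/1203 ≈ -0.0091438)
1/b = 1/(-11/1203) = -1203/11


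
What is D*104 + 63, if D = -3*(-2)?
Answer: 687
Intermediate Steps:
D = 6
D*104 + 63 = 6*104 + 63 = 624 + 63 = 687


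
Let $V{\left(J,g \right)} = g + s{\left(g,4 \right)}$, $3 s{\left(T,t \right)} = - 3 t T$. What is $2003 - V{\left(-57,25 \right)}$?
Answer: $2078$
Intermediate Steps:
$s{\left(T,t \right)} = - T t$ ($s{\left(T,t \right)} = \frac{- 3 t T}{3} = \frac{\left(-3\right) T t}{3} = - T t$)
$V{\left(J,g \right)} = - 3 g$ ($V{\left(J,g \right)} = g - g 4 = g - 4 g = - 3 g$)
$2003 - V{\left(-57,25 \right)} = 2003 - \left(-3\right) 25 = 2003 - -75 = 2003 + 75 = 2078$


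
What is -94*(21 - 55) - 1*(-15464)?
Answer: 18660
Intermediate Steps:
-94*(21 - 55) - 1*(-15464) = -94*(-34) + 15464 = 3196 + 15464 = 18660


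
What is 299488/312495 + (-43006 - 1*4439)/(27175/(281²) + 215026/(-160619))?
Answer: 188040677111947120793/3941764012329195 ≈ 47705.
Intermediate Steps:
299488/312495 + (-43006 - 1*4439)/(27175/(281²) + 215026/(-160619)) = 299488*(1/312495) + (-43006 - 4439)/(27175/78961 + 215026*(-1/160619)) = 299488/312495 - 47445/(27175*(1/78961) - 215026/160619) = 299488/312495 - 47445/(27175/78961 - 215026/160619) = 299488/312495 - 47445/(-12613846661/12682636859) = 299488/312495 - 47445*(-12682636859/12613846661) = 299488/312495 + 601727705775255/12613846661 = 188040677111947120793/3941764012329195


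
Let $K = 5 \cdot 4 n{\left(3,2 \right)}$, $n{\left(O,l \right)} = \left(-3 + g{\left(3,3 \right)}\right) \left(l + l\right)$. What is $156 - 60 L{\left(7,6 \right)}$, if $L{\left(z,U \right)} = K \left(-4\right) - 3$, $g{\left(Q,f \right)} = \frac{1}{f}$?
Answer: $-50864$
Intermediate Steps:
$n{\left(O,l \right)} = - \frac{16 l}{3}$ ($n{\left(O,l \right)} = \left(-3 + \frac{1}{3}\right) \left(l + l\right) = \left(-3 + \frac{1}{3}\right) 2 l = - \frac{8 \cdot 2 l}{3} = - \frac{16 l}{3}$)
$K = - \frac{640}{3}$ ($K = 5 \cdot 4 \left(\left(- \frac{16}{3}\right) 2\right) = 20 \left(- \frac{32}{3}\right) = - \frac{640}{3} \approx -213.33$)
$L{\left(z,U \right)} = \frac{2551}{3}$ ($L{\left(z,U \right)} = \left(- \frac{640}{3}\right) \left(-4\right) - 3 = \frac{2560}{3} - 3 = \frac{2551}{3}$)
$156 - 60 L{\left(7,6 \right)} = 156 - 51020 = -50864$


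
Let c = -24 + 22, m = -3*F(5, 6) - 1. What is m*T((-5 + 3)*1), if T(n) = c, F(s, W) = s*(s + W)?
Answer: 332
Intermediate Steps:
F(s, W) = s*(W + s)
m = -166 (m = -15*(6 + 5) - 1 = -15*11 - 1 = -3*55 - 1 = -165 - 1 = -166)
c = -2
T(n) = -2
m*T((-5 + 3)*1) = -166*(-2) = 332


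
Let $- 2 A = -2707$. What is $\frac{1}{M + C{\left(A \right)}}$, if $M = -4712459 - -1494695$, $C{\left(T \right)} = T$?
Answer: $- \frac{2}{6432821} \approx -3.1091 \cdot 10^{-7}$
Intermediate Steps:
$A = \frac{2707}{2}$ ($A = \left(- \frac{1}{2}\right) \left(-2707\right) = \frac{2707}{2} \approx 1353.5$)
$M = -3217764$ ($M = -4712459 + 1494695 = -3217764$)
$\frac{1}{M + C{\left(A \right)}} = \frac{1}{-3217764 + \frac{2707}{2}} = \frac{1}{- \frac{6432821}{2}} = - \frac{2}{6432821}$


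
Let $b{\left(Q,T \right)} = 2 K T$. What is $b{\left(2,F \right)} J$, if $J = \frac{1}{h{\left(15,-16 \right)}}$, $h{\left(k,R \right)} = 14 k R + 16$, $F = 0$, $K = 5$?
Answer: $0$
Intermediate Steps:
$b{\left(Q,T \right)} = 10 T$ ($b{\left(Q,T \right)} = 2 \cdot 5 T = 10 T$)
$h{\left(k,R \right)} = 16 + 14 R k$ ($h{\left(k,R \right)} = 14 R k + 16 = 16 + 14 R k$)
$J = - \frac{1}{3344}$ ($J = \frac{1}{16 + 14 \left(-16\right) 15} = \frac{1}{16 - 3360} = \frac{1}{-3344} = - \frac{1}{3344} \approx -0.00029904$)
$b{\left(2,F \right)} J = 10 \cdot 0 \left(- \frac{1}{3344}\right) = 0 \left(- \frac{1}{3344}\right) = 0$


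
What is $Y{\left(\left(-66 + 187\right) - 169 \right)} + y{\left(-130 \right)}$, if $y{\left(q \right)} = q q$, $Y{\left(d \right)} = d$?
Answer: $16852$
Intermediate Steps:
$y{\left(q \right)} = q^{2}$
$Y{\left(\left(-66 + 187\right) - 169 \right)} + y{\left(-130 \right)} = \left(\left(-66 + 187\right) - 169\right) + \left(-130\right)^{2} = \left(121 - 169\right) + 16900 = -48 + 16900 = 16852$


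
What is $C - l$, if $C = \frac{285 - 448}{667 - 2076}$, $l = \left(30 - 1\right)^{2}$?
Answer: $- \frac{1184806}{1409} \approx -840.88$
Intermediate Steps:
$l = 841$ ($l = \left(30 + \left(-3 + 2\right)\right)^{2} = \left(30 - 1\right)^{2} = 29^{2} = 841$)
$C = \frac{163}{1409}$ ($C = - \frac{163}{-1409} = \left(-163\right) \left(- \frac{1}{1409}\right) = \frac{163}{1409} \approx 0.11568$)
$C - l = \frac{163}{1409} - 841 = - \frac{1184806}{1409}$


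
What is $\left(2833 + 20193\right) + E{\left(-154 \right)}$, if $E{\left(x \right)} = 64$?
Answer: $23090$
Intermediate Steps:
$\left(2833 + 20193\right) + E{\left(-154 \right)} = \left(2833 + 20193\right) + 64 = 23026 + 64 = 23090$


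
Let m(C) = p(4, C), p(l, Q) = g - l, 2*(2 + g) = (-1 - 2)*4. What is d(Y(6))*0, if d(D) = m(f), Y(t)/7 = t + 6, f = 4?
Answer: 0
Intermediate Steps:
g = -8 (g = -2 + ((-1 - 2)*4)/2 = -2 + (-3*4)/2 = -2 + (½)*(-12) = -2 - 6 = -8)
Y(t) = 42 + 7*t (Y(t) = 7*(t + 6) = 7*(6 + t) = 42 + 7*t)
p(l, Q) = -8 - l
m(C) = -12 (m(C) = -8 - 1*4 = -8 - 4 = -12)
d(D) = -12
d(Y(6))*0 = -12*0 = 0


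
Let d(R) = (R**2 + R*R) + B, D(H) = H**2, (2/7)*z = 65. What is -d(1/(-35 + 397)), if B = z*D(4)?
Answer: -238500081/65522 ≈ -3640.0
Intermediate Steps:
z = 455/2 (z = (7/2)*65 = 455/2 ≈ 227.50)
B = 3640 (B = (455/2)*4**2 = (455/2)*16 = 3640)
d(R) = 3640 + 2*R**2 (d(R) = (R**2 + R*R) + 3640 = (R**2 + R**2) + 3640 = 2*R**2 + 3640 = 3640 + 2*R**2)
-d(1/(-35 + 397)) = -(3640 + 2*(1/(-35 + 397))**2) = -(3640 + 2*(1/362)**2) = -(3640 + 2*(1/131044)) = -(3640 + 1/65522) = -1*238500081/65522 = -238500081/65522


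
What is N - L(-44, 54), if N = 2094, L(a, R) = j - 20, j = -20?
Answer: 2134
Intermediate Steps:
L(a, R) = -40 (L(a, R) = -20 - 20 = -40)
N - L(-44, 54) = 2094 - 1*(-40) = 2094 + 40 = 2134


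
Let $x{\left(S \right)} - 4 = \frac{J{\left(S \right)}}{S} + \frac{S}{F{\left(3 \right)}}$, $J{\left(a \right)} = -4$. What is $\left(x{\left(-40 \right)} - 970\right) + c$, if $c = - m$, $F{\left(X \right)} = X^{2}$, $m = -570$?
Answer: $- \frac{36031}{90} \approx -400.34$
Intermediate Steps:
$x{\left(S \right)} = 4 - \frac{4}{S} + \frac{S}{9}$ ($x{\left(S \right)} = 4 + \left(- \frac{4}{S} + \frac{S}{3^{2}}\right) = 4 + \left(- \frac{4}{S} + \frac{S}{9}\right) = 4 - \frac{4}{S} + \frac{S}{9}$)
$c = 570$ ($c = \left(-1\right) \left(-570\right) = 570$)
$\left(x{\left(-40 \right)} - 970\right) + c = \left(\left(4 - \frac{4}{-40} + \frac{1}{9} \left(-40\right)\right) - 970\right) + 570 = \left(\left(4 - - \frac{1}{10} - \frac{40}{9}\right) - 970\right) + 570 = \left(\left(4 + \frac{1}{10} - \frac{40}{9}\right) - 970\right) + 570 = \left(- \frac{31}{90} - 970\right) + 570 = - \frac{87331}{90} + 570 = - \frac{36031}{90}$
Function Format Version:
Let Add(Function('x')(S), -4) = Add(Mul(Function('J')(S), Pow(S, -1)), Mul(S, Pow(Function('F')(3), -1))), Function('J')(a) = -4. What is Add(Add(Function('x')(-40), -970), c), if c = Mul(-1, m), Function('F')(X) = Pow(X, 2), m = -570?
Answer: Rational(-36031, 90) ≈ -400.34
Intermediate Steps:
Function('x')(S) = Add(4, Mul(-4, Pow(S, -1)), Mul(Rational(1, 9), S)) (Function('x')(S) = Add(4, Add(Mul(-4, Pow(S, -1)), Mul(S, Pow(Pow(3, 2), -1)))) = Add(4, Add(Mul(-4, Pow(S, -1)), Mul(S, Pow(9, -1)))) = Add(4, Add(Mul(-4, Pow(S, -1)), Mul(S, Rational(1, 9)))) = Add(4, Add(Mul(-4, Pow(S, -1)), Mul(Rational(1, 9), S))) = Add(4, Mul(-4, Pow(S, -1)), Mul(Rational(1, 9), S)))
c = 570 (c = Mul(-1, -570) = 570)
Add(Add(Function('x')(-40), -970), c) = Add(Add(Add(4, Mul(-4, Pow(-40, -1)), Mul(Rational(1, 9), -40)), -970), 570) = Add(Add(Add(4, Mul(-4, Rational(-1, 40)), Rational(-40, 9)), -970), 570) = Add(Add(Add(4, Rational(1, 10), Rational(-40, 9)), -970), 570) = Add(Add(Rational(-31, 90), -970), 570) = Add(Rational(-87331, 90), 570) = Rational(-36031, 90)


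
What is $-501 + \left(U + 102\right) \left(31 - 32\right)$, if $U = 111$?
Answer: $-714$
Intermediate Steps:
$-501 + \left(U + 102\right) \left(31 - 32\right) = -501 + \left(111 + 102\right) \left(31 - 32\right) = -501 + 213 \left(-1\right) = -501 - 213 = -714$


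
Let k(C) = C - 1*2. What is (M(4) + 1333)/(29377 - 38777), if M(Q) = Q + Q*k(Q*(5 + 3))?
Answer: -31/200 ≈ -0.15500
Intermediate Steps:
k(C) = -2 + C (k(C) = C - 2 = -2 + C)
M(Q) = Q + Q*(-2 + 8*Q) (M(Q) = Q + Q*(-2 + Q*(5 + 3)) = Q + Q*(-2 + Q*8) = Q + Q*(-2 + 8*Q))
(M(4) + 1333)/(29377 - 38777) = (4*(-1 + 8*4) + 1333)/(29377 - 38777) = (4*(-1 + 32) + 1333)/(-9400) = (4*31 + 1333)*(-1/9400) = (124 + 1333)*(-1/9400) = 1457*(-1/9400) = -31/200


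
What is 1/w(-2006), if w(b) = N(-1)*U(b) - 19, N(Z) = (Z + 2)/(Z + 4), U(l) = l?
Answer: -3/2063 ≈ -0.0014542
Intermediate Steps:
N(Z) = (2 + Z)/(4 + Z)
w(b) = -19 + b/3 (w(b) = ((2 - 1)/(4 - 1))*b - 19 = (1/3)*b - 19 = ((⅓)*1)*b - 19 = b/3 - 19 = -19 + b/3)
1/w(-2006) = 1/(-19 + (⅓)*(-2006)) = 1/(-19 - 2006/3) = 1/(-2063/3) = -3/2063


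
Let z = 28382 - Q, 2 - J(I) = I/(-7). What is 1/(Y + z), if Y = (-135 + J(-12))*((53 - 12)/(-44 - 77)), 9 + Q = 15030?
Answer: 847/11355430 ≈ 7.4590e-5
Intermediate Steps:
Q = 15021 (Q = -9 + 15030 = 15021)
J(I) = 2 + I/7 (J(I) = 2 - I/(-7) = 2 - I*(-1)/7 = 2 - (-1)*I/7 = 2 + I/7)
z = 13361 (z = 28382 - 1*15021 = 28382 - 15021 = 13361)
Y = 38663/847 (Y = (-135 + (2 + (⅐)*(-12)))*((53 - 12)/(-44 - 77)) = (-135 + (2 - 12/7))*(41/(-121)) = (-135 + 2/7)*(41*(-1/121)) = -943/7*(-41/121) = 38663/847 ≈ 45.647)
1/(Y + z) = 1/(38663/847 + 13361) = 1/(11355430/847) = 847/11355430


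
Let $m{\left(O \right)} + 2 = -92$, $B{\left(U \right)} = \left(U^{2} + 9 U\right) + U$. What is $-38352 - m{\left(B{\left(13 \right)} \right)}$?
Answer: $-38258$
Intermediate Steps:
$B{\left(U \right)} = U^{2} + 10 U$
$m{\left(O \right)} = -94$ ($m{\left(O \right)} = -2 - 92 = -94$)
$-38352 - m{\left(B{\left(13 \right)} \right)} = -38352 - -94 = -38352 + 94 = -38258$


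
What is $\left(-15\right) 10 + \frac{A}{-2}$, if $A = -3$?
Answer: $- \frac{297}{2} \approx -148.5$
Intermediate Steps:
$\left(-15\right) 10 + \frac{A}{-2} = \left(-15\right) 10 - \frac{3}{-2} = -150 - - \frac{3}{2} = -150 + \frac{3}{2} = - \frac{297}{2}$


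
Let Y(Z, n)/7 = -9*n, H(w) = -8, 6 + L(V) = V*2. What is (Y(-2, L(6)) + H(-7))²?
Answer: 148996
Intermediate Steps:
L(V) = -6 + 2*V (L(V) = -6 + V*2 = -6 + 2*V)
Y(Z, n) = -63*n (Y(Z, n) = 7*(-9*n) = -63*n)
(Y(-2, L(6)) + H(-7))² = (-63*(-6 + 2*6) - 8)² = (-63*(-6 + 12) - 8)² = (-63*6 - 8)² = (-378 - 8)² = (-386)² = 148996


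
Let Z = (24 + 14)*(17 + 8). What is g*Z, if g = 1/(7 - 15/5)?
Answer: 475/2 ≈ 237.50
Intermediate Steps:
g = 1/4 (g = 1/(7 - 15*1/5) = 1/(7 - 3) = 1/4 ≈ 0.25000)
Z = 950 (Z = 38*25 = 950)
g*Z = (1/4)*950 = 475/2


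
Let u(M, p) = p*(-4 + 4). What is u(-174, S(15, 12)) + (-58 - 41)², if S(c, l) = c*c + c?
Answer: 9801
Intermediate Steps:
S(c, l) = c + c² (S(c, l) = c² + c = c + c²)
u(M, p) = 0 (u(M, p) = p*0 = 0)
u(-174, S(15, 12)) + (-58 - 41)² = 0 + (-58 - 41)² = 0 + (-99)² = 0 + 9801 = 9801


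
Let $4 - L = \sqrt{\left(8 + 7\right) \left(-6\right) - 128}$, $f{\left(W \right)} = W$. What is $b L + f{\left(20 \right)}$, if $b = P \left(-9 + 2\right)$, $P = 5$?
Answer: $-120 + 35 i \sqrt{218} \approx -120.0 + 516.77 i$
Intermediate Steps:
$b = -35$ ($b = 5 \left(-9 + 2\right) = 5 \left(-7\right) = -35$)
$L = 4 - i \sqrt{218}$ ($L = 4 - \sqrt{\left(8 + 7\right) \left(-6\right) - 128} = 4 - \sqrt{15 \left(-6\right) - 128} = 4 - \sqrt{-90 - 128} = 4 - \sqrt{-218} = 4 - i \sqrt{218} \approx 4.0 - 14.765 i$)
$b L + f{\left(20 \right)} = - 35 \left(4 - i \sqrt{218}\right) + 20 = \left(-140 + 35 i \sqrt{218}\right) + 20 = -120 + 35 i \sqrt{218}$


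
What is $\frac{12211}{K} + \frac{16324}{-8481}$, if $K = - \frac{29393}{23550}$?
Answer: $- \frac{221759356762}{22662003} \approx -9785.5$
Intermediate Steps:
$K = - \frac{29393}{23550}$ ($K = \left(-29393\right) \frac{1}{23550} = - \frac{29393}{23550} \approx -1.2481$)
$\frac{12211}{K} + \frac{16324}{-8481} = \frac{12211}{- \frac{29393}{23550}} + \frac{16324}{-8481} = 12211 \left(- \frac{23550}{29393}\right) + 16324 \left(- \frac{1}{8481}\right) = - \frac{287569050}{29393} - \frac{1484}{771} = - \frac{221759356762}{22662003}$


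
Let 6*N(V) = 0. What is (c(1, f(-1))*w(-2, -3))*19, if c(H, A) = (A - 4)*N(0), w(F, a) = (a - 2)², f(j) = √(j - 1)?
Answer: 0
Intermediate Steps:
f(j) = √(-1 + j)
N(V) = 0 (N(V) = (⅙)*0 = 0)
w(F, a) = (-2 + a)²
c(H, A) = 0 (c(H, A) = (A - 4)*0 = (-4 + A)*0 = 0)
(c(1, f(-1))*w(-2, -3))*19 = (0*(-2 - 3)²)*19 = (0*(-5)²)*19 = (0*25)*19 = 0*19 = 0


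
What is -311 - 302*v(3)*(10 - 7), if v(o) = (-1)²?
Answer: -1217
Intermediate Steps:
v(o) = 1
-311 - 302*v(3)*(10 - 7) = -311 - 302*(10 - 7) = -311 - 302*3 = -311 - 906 = -1217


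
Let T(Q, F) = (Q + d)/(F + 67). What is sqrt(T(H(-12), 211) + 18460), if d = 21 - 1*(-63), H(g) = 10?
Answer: sqrt(356672193)/139 ≈ 135.87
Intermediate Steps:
d = 84 (d = 21 + 63 = 84)
T(Q, F) = (84 + Q)/(67 + F) (T(Q, F) = (Q + 84)/(F + 67) = (84 + Q)/(67 + F))
sqrt(T(H(-12), 211) + 18460) = sqrt((84 + 10)/(67 + 211) + 18460) = sqrt(94/278 + 18460) = sqrt((1/278)*94 + 18460) = sqrt(47/139 + 18460) = sqrt(2565987/139) = sqrt(356672193)/139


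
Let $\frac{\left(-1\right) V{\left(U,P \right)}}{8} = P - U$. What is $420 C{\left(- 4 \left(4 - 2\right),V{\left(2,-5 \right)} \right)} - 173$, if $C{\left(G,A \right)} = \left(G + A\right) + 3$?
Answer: $21247$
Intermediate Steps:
$V{\left(U,P \right)} = - 8 P + 8 U$ ($V{\left(U,P \right)} = - 8 \left(P - U\right) = - 8 P + 8 U$)
$C{\left(G,A \right)} = 3 + A + G$ ($C{\left(G,A \right)} = \left(A + G\right) + 3 = 3 + A + G$)
$420 C{\left(- 4 \left(4 - 2\right),V{\left(2,-5 \right)} \right)} - 173 = 420 \left(3 + \left(\left(-8\right) \left(-5\right) + 8 \cdot 2\right) - 4 \left(4 - 2\right)\right) - 173 = 420 \left(3 + \left(40 + 16\right) - 8\right) - 173 = 420 \left(3 + 56 - 8\right) - 173 = 420 \cdot 51 - 173 = 21420 - 173 = 21247$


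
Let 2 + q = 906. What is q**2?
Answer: 817216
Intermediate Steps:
q = 904 (q = -2 + 906 = 904)
q**2 = 904**2 = 817216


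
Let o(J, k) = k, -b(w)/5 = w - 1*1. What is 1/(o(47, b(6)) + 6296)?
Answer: 1/6271 ≈ 0.00015946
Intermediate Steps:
b(w) = 5 - 5*w (b(w) = -5*(w - 1*1) = -5*(w - 1) = -5*(-1 + w) = 5 - 5*w)
1/(o(47, b(6)) + 6296) = 1/((5 - 5*6) + 6296) = 1/((5 - 30) + 6296) = 1/(-25 + 6296) = 1/6271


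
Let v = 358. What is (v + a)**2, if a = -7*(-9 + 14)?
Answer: 104329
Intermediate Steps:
a = -35 (a = -7*5 = -35)
(v + a)**2 = (358 - 35)**2 = 323**2 = 104329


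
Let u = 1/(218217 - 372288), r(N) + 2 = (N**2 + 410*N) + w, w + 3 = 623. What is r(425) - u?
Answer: 54771162004/154071 ≈ 3.5549e+5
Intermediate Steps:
w = 620 (w = -3 + 623 = 620)
r(N) = 618 + N**2 + 410*N (r(N) = -2 + ((N**2 + 410*N) + 620) = -2 + (620 + N**2 + 410*N) = 618 + N**2 + 410*N)
u = -1/154071 (u = 1/(-154071) = -1/154071 ≈ -6.4905e-6)
r(425) - u = (618 + 425**2 + 410*425) - 1*(-1/154071) = (618 + 180625 + 174250) + 1/154071 = 355493 + 1/154071 = 54771162004/154071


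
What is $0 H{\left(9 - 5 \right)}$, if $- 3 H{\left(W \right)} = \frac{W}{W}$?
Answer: $0$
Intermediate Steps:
$H{\left(W \right)} = - \frac{1}{3}$ ($H{\left(W \right)} = - \frac{W \frac{1}{W}}{3} = \left(- \frac{1}{3}\right) 1 = - \frac{1}{3}$)
$0 H{\left(9 - 5 \right)} = 0 \left(- \frac{1}{3}\right) = 0$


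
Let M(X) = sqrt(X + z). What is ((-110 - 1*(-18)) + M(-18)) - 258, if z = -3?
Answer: -350 + I*sqrt(21) ≈ -350.0 + 4.5826*I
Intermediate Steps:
M(X) = sqrt(-3 + X) (M(X) = sqrt(X - 3) = sqrt(-3 + X))
((-110 - 1*(-18)) + M(-18)) - 258 = ((-110 - 1*(-18)) + sqrt(-3 - 18)) - 258 = ((-110 + 18) + sqrt(-21)) - 258 = (-92 + I*sqrt(21)) - 258 = -350 + I*sqrt(21)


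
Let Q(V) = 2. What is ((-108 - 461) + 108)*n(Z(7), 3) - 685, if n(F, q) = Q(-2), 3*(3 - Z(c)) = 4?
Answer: -1607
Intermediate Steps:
Z(c) = 5/3 (Z(c) = 3 - ⅓*4 = 3 - 4/3 = 5/3)
n(F, q) = 2
((-108 - 461) + 108)*n(Z(7), 3) - 685 = ((-108 - 461) + 108)*2 - 685 = (-569 + 108)*2 - 685 = -461*2 - 685 = -922 - 685 = -1607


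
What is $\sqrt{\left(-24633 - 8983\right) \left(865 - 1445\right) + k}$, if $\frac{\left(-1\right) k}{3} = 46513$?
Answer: $\sqrt{19357741} \approx 4399.7$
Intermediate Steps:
$k = -139539$ ($k = \left(-3\right) 46513 = -139539$)
$\sqrt{\left(-24633 - 8983\right) \left(865 - 1445\right) + k} = \sqrt{\left(-24633 - 8983\right) \left(865 - 1445\right) - 139539} = \sqrt{\left(-33616\right) \left(-580\right) - 139539} = \sqrt{19497280 - 139539} = \sqrt{19357741}$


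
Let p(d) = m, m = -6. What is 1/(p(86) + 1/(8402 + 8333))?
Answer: -16735/100409 ≈ -0.16667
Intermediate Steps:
p(d) = -6
1/(p(86) + 1/(8402 + 8333)) = 1/(-6 + 1/(8402 + 8333)) = 1/(-6 + 1/16735) = 1/(-100409/16735) = -16735/100409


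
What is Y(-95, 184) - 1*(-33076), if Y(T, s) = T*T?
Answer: 42101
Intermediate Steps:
Y(T, s) = T²
Y(-95, 184) - 1*(-33076) = (-95)² - 1*(-33076) = 9025 + 33076 = 42101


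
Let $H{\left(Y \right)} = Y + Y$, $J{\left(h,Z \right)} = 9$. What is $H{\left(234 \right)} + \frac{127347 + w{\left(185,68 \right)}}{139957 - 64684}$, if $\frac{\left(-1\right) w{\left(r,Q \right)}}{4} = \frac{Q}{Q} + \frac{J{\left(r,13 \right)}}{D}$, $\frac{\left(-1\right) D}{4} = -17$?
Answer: $\frac{54639710}{116331} \approx 469.69$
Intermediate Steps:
$D = 68$ ($D = \left(-4\right) \left(-17\right) = 68$)
$w{\left(r,Q \right)} = - \frac{77}{17}$ ($w{\left(r,Q \right)} = - 4 \left(\frac{Q}{Q} + \frac{9}{68}\right) = - 4 \left(1 + 9 \cdot \frac{1}{68}\right) = - 4 \left(1 + \frac{9}{68}\right) = \left(-4\right) \frac{77}{68} = - \frac{77}{17}$)
$H{\left(Y \right)} = 2 Y$
$H{\left(234 \right)} + \frac{127347 + w{\left(185,68 \right)}}{139957 - 64684} = 2 \cdot 234 + \frac{127347 - \frac{77}{17}}{139957 - 64684} = 468 + \frac{2164822}{17 \cdot 75273} = 468 + \frac{2164822}{17} \cdot \frac{1}{75273} = 468 + \frac{196802}{116331} = \frac{54639710}{116331}$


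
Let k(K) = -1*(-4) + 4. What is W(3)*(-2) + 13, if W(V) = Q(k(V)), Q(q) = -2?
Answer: 17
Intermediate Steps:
k(K) = 8 (k(K) = 4 + 4 = 8)
W(V) = -2
W(3)*(-2) + 13 = -2*(-2) + 13 = 4 + 13 = 17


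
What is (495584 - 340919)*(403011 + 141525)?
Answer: 84220660440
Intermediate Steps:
(495584 - 340919)*(403011 + 141525) = 154665*544536 = 84220660440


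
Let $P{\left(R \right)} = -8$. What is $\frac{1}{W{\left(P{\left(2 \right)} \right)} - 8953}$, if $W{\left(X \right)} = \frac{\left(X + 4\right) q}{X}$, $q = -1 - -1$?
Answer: $- \frac{1}{8953} \approx -0.00011169$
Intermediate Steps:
$q = 0$ ($q = -1 + 1 = 0$)
$W{\left(X \right)} = 0$ ($W{\left(X \right)} = \frac{\left(X + 4\right) 0}{X} = \frac{\left(4 + X\right) 0}{X} = \frac{0}{X} = 0$)
$\frac{1}{W{\left(P{\left(2 \right)} \right)} - 8953} = \frac{1}{0 - 8953} = \frac{1}{-8953} = - \frac{1}{8953}$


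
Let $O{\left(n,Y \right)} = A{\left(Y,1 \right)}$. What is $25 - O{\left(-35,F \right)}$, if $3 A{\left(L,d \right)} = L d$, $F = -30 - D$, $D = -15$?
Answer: $30$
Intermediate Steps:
$F = -15$ ($F = -30 - -15 = -30 + 15 = -15$)
$A{\left(L,d \right)} = \frac{L d}{3}$
$O{\left(n,Y \right)} = \frac{Y}{3}$ ($O{\left(n,Y \right)} = \frac{1}{3} Y 1 = \frac{Y}{3}$)
$25 - O{\left(-35,F \right)} = 25 - \frac{1}{3} \left(-15\right) = 25 - -5 = 25 + 5 = 30$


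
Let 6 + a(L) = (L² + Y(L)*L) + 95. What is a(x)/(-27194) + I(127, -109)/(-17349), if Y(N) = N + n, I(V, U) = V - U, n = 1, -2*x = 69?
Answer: -48662599/471788706 ≈ -0.10314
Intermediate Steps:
x = -69/2 (x = -½*69 = -69/2 ≈ -34.500)
Y(N) = 1 + N (Y(N) = N + 1 = 1 + N)
a(L) = 89 + L² + L*(1 + L) (a(L) = -6 + ((L² + (1 + L)*L) + 95) = -6 + ((L² + L*(1 + L)) + 95) = -6 + (95 + L² + L*(1 + L)) = 89 + L² + L*(1 + L))
a(x)/(-27194) + I(127, -109)/(-17349) = (89 - 69/2 + 2*(-69/2)²)/(-27194) + (127 - 1*(-109))/(-17349) = (89 - 69/2 + 2*(4761/4))*(-1/27194) + (127 + 109)*(-1/17349) = (89 - 69/2 + 4761/2)*(-1/27194) + 236*(-1/17349) = 2435*(-1/27194) - 236/17349 = -2435/27194 - 236/17349 = -48662599/471788706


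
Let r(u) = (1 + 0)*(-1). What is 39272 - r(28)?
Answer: 39273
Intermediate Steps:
r(u) = -1 (r(u) = 1*(-1) = -1)
39272 - r(28) = 39272 - 1*(-1) = 39272 + 1 = 39273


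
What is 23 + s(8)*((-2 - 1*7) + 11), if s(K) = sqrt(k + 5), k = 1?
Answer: 23 + 2*sqrt(6) ≈ 27.899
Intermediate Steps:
s(K) = sqrt(6) (s(K) = sqrt(1 + 5) = sqrt(6))
23 + s(8)*((-2 - 1*7) + 11) = 23 + sqrt(6)*((-2 - 1*7) + 11) = 23 + sqrt(6)*((-2 - 7) + 11) = 23 + sqrt(6)*(-9 + 11) = 23 + sqrt(6)*2 = 23 + 2*sqrt(6)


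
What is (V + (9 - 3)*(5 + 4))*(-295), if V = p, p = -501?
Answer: 131865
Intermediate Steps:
V = -501
(V + (9 - 3)*(5 + 4))*(-295) = (-501 + (9 - 3)*(5 + 4))*(-295) = (-501 + 6*9)*(-295) = (-501 + 54)*(-295) = -447*(-295) = 131865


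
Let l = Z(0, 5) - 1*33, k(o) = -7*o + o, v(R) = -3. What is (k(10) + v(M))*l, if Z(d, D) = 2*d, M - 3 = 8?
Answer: 2079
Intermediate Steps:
M = 11 (M = 3 + 8 = 11)
k(o) = -6*o
l = -33 (l = 2*0 - 1*33 = 0 - 33 = -33)
(k(10) + v(M))*l = (-6*10 - 3)*(-33) = (-60 - 3)*(-33) = -63*(-33) = 2079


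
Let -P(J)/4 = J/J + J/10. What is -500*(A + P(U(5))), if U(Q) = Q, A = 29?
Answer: -11500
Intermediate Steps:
P(J) = -4 - 2*J/5 (P(J) = -4*(J/J + J/10) = -4*(1 + J*(⅒)) = -4*(1 + J/10) = -4 - 2*J/5)
-500*(A + P(U(5))) = -500*(29 + (-4 - ⅖*5)) = -500*(29 + (-4 - 2)) = -500*(29 - 6) = -500*23 = -11500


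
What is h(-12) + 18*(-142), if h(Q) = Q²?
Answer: -2412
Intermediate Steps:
h(-12) + 18*(-142) = (-12)² + 18*(-142) = 144 - 2556 = -2412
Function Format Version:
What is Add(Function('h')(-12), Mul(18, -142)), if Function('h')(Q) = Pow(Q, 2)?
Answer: -2412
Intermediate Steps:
Add(Function('h')(-12), Mul(18, -142)) = Add(Pow(-12, 2), Mul(18, -142)) = Add(144, -2556) = -2412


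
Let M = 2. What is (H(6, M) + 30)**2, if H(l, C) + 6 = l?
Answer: 900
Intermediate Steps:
H(l, C) = -6 + l
(H(6, M) + 30)**2 = ((-6 + 6) + 30)**2 = (0 + 30)**2 = 30**2 = 900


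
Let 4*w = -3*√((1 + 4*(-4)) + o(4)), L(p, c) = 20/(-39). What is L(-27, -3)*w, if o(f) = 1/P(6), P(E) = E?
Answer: 5*I*√534/78 ≈ 1.4813*I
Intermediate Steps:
L(p, c) = -20/39 (L(p, c) = 20*(-1/39) = -20/39)
o(f) = ⅙ (o(f) = 1/6 = ⅙)
w = -I*√534/8 (w = (-3*√((1 + 4*(-4)) + ⅙))/4 = (-3*√((1 - 16) + ⅙))/4 = (-3*√(-15 + ⅙))/4 = (-I*√534/2)/4 = -I*√534/8 ≈ -2.8886*I)
L(-27, -3)*w = -(-5)*I*√534/78 = 5*I*√534/78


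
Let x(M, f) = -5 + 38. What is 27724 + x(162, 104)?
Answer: 27757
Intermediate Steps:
x(M, f) = 33
27724 + x(162, 104) = 27724 + 33 = 27757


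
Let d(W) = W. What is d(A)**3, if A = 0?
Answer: 0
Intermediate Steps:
d(A)**3 = 0**3 = 0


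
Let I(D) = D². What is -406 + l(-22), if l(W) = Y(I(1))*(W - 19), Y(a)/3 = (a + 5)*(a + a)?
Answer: -1882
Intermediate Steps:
Y(a) = 6*a*(5 + a) (Y(a) = 3*((a + 5)*(a + a)) = 3*((5 + a)*(2*a)) = 3*(2*a*(5 + a)) = 6*a*(5 + a))
l(W) = -684 + 36*W (l(W) = (6*1²*(5 + 1²))*(W - 19) = (6*1*(5 + 1))*(-19 + W) = (6*1*6)*(-19 + W) = 36*(-19 + W) = -684 + 36*W)
-406 + l(-22) = -406 + (-684 + 36*(-22)) = -406 + (-684 - 792) = -406 - 1476 = -1882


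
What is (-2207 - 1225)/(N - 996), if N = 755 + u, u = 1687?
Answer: -572/241 ≈ -2.3734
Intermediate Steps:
N = 2442 (N = 755 + 1687 = 2442)
(-2207 - 1225)/(N - 996) = (-2207 - 1225)/(2442 - 996) = -3432/1446 = -3432*1/1446 = -572/241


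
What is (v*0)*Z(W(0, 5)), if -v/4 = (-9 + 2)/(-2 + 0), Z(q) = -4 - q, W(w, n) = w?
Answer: 0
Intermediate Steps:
v = -14 (v = -4*(-9 + 2)/(-2 + 0) = -(-28)/(-2) = -(-28)*(-1)/2 = -4*7/2 = -14)
(v*0)*Z(W(0, 5)) = (-14*0)*(-4 - 1*0) = 0*(-4 + 0) = 0*(-4) = 0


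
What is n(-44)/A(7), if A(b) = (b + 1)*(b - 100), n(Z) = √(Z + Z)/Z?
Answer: I*√22/16368 ≈ 0.00028656*I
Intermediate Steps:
n(Z) = √2/√Z (n(Z) = √(2*Z)/Z = (√2*√Z)/Z = √2/√Z)
A(b) = (1 + b)*(-100 + b)
n(-44)/A(7) = (√2/√(-44))/(-100 + 7² - 99*7) = (√2*(-I*√11/22))/(-100 + 49 - 693) = -I*√22/22/(-744) = -I*√22/22*(-1/744) = I*√22/16368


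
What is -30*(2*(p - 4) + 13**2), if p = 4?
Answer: -5070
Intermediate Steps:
-30*(2*(p - 4) + 13**2) = -30*(2*(4 - 4) + 13**2) = -30*(2*0 + 169) = -30*(0 + 169) = -30*169 = -5070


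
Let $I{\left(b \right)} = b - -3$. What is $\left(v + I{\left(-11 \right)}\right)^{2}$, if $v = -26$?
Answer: $1156$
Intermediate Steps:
$I{\left(b \right)} = 3 + b$ ($I{\left(b \right)} = b + 3 = 3 + b$)
$\left(v + I{\left(-11 \right)}\right)^{2} = \left(-26 + \left(3 - 11\right)\right)^{2} = \left(-26 - 8\right)^{2} = \left(-34\right)^{2} = 1156$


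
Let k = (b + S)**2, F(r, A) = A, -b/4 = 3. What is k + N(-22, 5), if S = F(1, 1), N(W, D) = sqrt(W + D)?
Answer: 121 + I*sqrt(17) ≈ 121.0 + 4.1231*I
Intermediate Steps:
N(W, D) = sqrt(D + W)
b = -12 (b = -4*3 = -12)
S = 1
k = 121 (k = (-12 + 1)**2 = (-11)**2 = 121)
k + N(-22, 5) = 121 + sqrt(5 - 22) = 121 + sqrt(-17) = 121 + I*sqrt(17)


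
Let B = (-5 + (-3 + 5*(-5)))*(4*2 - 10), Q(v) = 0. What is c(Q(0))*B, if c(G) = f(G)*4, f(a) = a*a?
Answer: 0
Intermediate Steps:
f(a) = a²
B = 66 (B = (-5 + (-3 - 25))*(8 - 10) = (-5 - 28)*(-2) = -33*(-2) = 66)
c(G) = 4*G² (c(G) = G²*4 = 4*G²)
c(Q(0))*B = (4*0²)*66 = (4*0)*66 = 0*66 = 0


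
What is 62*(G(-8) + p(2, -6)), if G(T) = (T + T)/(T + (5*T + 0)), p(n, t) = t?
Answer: -1054/3 ≈ -351.33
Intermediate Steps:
G(T) = ⅓ (G(T) = (2*T)/(T + 5*T) = (2*T)/((6*T)) = (2*T)*(1/(6*T)) = ⅓)
62*(G(-8) + p(2, -6)) = 62*(⅓ - 6) = 62*(-17/3) = -1054/3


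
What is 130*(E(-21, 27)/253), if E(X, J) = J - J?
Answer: 0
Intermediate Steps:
E(X, J) = 0
130*(E(-21, 27)/253) = 130*(0/253) = 130*(0*(1/253)) = 130*0 = 0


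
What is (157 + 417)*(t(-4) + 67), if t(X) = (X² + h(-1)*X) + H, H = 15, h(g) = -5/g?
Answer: 44772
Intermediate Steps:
t(X) = 15 + X² + 5*X (t(X) = (X² + (-5/(-1))*X) + 15 = (X² + (-5*(-1))*X) + 15 = (X² + 5*X) + 15 = 15 + X² + 5*X)
(157 + 417)*(t(-4) + 67) = (157 + 417)*((15 + (-4)² + 5*(-4)) + 67) = 574*((15 + 16 - 20) + 67) = 574*(11 + 67) = 574*78 = 44772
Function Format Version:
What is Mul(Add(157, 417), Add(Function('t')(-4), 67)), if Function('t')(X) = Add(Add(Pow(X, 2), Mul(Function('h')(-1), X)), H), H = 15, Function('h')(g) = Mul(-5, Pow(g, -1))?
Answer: 44772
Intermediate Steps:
Function('t')(X) = Add(15, Pow(X, 2), Mul(5, X)) (Function('t')(X) = Add(Add(Pow(X, 2), Mul(Mul(-5, Pow(-1, -1)), X)), 15) = Add(Add(Pow(X, 2), Mul(Mul(-5, -1), X)), 15) = Add(Add(Pow(X, 2), Mul(5, X)), 15) = Add(15, Pow(X, 2), Mul(5, X)))
Mul(Add(157, 417), Add(Function('t')(-4), 67)) = Mul(Add(157, 417), Add(Add(15, Pow(-4, 2), Mul(5, -4)), 67)) = Mul(574, Add(Add(15, 16, -20), 67)) = Mul(574, Add(11, 67)) = Mul(574, 78) = 44772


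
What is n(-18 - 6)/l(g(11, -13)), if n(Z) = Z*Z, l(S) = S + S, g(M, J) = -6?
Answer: -48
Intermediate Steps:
l(S) = 2*S
n(Z) = Z²
n(-18 - 6)/l(g(11, -13)) = (-18 - 6)²/((2*(-6))) = (-24)²/(-12) = 576*(-1/12) = -48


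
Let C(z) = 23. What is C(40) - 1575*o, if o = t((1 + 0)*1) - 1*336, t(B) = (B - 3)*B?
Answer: 532373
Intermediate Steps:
t(B) = B*(-3 + B) (t(B) = (-3 + B)*B = B*(-3 + B))
o = -338 (o = ((1 + 0)*1)*(-3 + (1 + 0)*1) - 1*336 = (1*1)*(-3 + 1*1) - 336 = 1*(-3 + 1) - 336 = 1*(-2) - 336 = -2 - 336 = -338)
C(40) - 1575*o = 23 - 1575*(-338) = 23 + 532350 = 532373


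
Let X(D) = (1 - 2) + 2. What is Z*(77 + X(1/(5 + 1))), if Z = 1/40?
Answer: 39/20 ≈ 1.9500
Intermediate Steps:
X(D) = 1 (X(D) = -1 + 2 = 1)
Z = 1/40 ≈ 0.025000
Z*(77 + X(1/(5 + 1))) = (77 + 1)/40 = (1/40)*78 = 39/20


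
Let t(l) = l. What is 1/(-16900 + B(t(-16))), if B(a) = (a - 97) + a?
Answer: -1/17029 ≈ -5.8723e-5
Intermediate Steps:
B(a) = -97 + 2*a (B(a) = (-97 + a) + a = -97 + 2*a)
1/(-16900 + B(t(-16))) = 1/(-16900 + (-97 + 2*(-16))) = 1/(-16900 + (-97 - 32)) = 1/(-16900 - 129) = 1/(-17029) = -1/17029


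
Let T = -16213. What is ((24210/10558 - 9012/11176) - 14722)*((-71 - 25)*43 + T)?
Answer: 4416450002330249/14749526 ≈ 2.9943e+8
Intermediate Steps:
((24210/10558 - 9012/11176) - 14722)*((-71 - 25)*43 + T) = ((24210/10558 - 9012/11176) - 14722)*((-71 - 25)*43 - 16213) = ((24210*(1/10558) - 9012*1/11176) - 14722)*(-96*43 - 16213) = ((12105/5279 - 2253/2794) - 14722)*(-4128 - 16213) = (21927783/14749526 - 14722)*(-20341) = -217120593989/14749526*(-20341) = 4416450002330249/14749526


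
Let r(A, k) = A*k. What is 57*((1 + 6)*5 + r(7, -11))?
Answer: -2394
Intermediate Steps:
57*((1 + 6)*5 + r(7, -11)) = 57*((1 + 6)*5 + 7*(-11)) = 57*(7*5 - 77) = 57*(35 - 77) = 57*(-42) = -2394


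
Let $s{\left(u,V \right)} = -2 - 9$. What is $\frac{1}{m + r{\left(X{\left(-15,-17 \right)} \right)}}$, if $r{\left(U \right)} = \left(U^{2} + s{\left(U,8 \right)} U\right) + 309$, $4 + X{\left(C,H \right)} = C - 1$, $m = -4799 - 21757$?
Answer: $- \frac{1}{25627} \approx -3.9021 \cdot 10^{-5}$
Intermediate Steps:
$m = -26556$ ($m = -4799 - 21757 = -26556$)
$s{\left(u,V \right)} = -11$ ($s{\left(u,V \right)} = -2 - 9 = -11$)
$X{\left(C,H \right)} = -5 + C$ ($X{\left(C,H \right)} = -4 + \left(C - 1\right) = -4 + \left(-1 + C\right) = -5 + C$)
$r{\left(U \right)} = 309 + U^{2} - 11 U$ ($r{\left(U \right)} = \left(U^{2} - 11 U\right) + 309 = 309 + U^{2} - 11 U$)
$\frac{1}{m + r{\left(X{\left(-15,-17 \right)} \right)}} = \frac{1}{-26556 + \left(309 + \left(-5 - 15\right)^{2} - 11 \left(-5 - 15\right)\right)} = \frac{1}{-26556 + \left(309 + \left(-20\right)^{2} - -220\right)} = \frac{1}{-26556 + \left(309 + 400 + 220\right)} = \frac{1}{-26556 + 929} = \frac{1}{-25627} = - \frac{1}{25627}$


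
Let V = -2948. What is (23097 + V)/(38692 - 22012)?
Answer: 20149/16680 ≈ 1.2080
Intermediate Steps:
(23097 + V)/(38692 - 22012) = (23097 - 2948)/(38692 - 22012) = 20149/16680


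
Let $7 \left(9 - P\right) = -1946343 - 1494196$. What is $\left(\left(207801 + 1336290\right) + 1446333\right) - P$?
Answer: $\frac{17492366}{7} \approx 2.4989 \cdot 10^{6}$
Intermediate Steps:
$P = \frac{3440602}{7}$ ($P = 9 - \frac{-1946343 - 1494196}{7} = 9 - - \frac{3440539}{7} = 9 + \frac{3440539}{7} = \frac{3440602}{7} \approx 4.9151 \cdot 10^{5}$)
$\left(\left(207801 + 1336290\right) + 1446333\right) - P = \left(\left(207801 + 1336290\right) + 1446333\right) - \frac{3440602}{7} = \left(1544091 + 1446333\right) - \frac{3440602}{7} = 2990424 - \frac{3440602}{7} = \frac{17492366}{7}$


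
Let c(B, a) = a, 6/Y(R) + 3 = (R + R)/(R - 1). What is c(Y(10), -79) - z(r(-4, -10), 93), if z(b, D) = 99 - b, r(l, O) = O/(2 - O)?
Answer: -1073/6 ≈ -178.83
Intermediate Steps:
Y(R) = 6/(-3 + 2*R/(-1 + R)) (Y(R) = 6/(-3 + (R + R)/(R - 1)) = 6/(-3 + (2*R)/(-1 + R)) = 6/(-3 + 2*R/(-1 + R)))
c(Y(10), -79) - z(r(-4, -10), 93) = -79 - (99 - (-1)*(-10)/(-2 - 10)) = -79 - (99 - (-1)*(-10)/(-12)) = -79 - (99 - (-1)*(-10)*(-1)/12) = -79 - (99 - 1*(-⅚)) = -79 - (99 + ⅚) = -79 - 1*599/6 = -79 - 599/6 = -1073/6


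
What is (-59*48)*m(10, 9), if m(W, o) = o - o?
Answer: 0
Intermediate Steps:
m(W, o) = 0
(-59*48)*m(10, 9) = -59*48*0 = -2832*0 = 0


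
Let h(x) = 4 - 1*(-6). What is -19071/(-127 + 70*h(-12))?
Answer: -6357/191 ≈ -33.283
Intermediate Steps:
h(x) = 10 (h(x) = 4 + 6 = 10)
-19071/(-127 + 70*h(-12)) = -19071/(-127 + 70*10) = -19071/(-127 + 700) = -19071/573 = -19071*1/573 = -6357/191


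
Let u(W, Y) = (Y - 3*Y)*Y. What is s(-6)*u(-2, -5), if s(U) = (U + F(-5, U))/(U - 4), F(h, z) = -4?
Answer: -50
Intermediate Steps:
s(U) = 1 (s(U) = (U - 4)/(U - 4) = (-4 + U)/(-4 + U) = 1)
u(W, Y) = -2*Y² (u(W, Y) = (-2*Y)*Y = -2*Y²)
s(-6)*u(-2, -5) = 1*(-2*(-5)²) = 1*(-2*25) = 1*(-50) = -50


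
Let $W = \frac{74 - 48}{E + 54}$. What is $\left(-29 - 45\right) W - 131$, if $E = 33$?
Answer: $- \frac{13321}{87} \approx -153.11$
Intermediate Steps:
$W = \frac{26}{87}$ ($W = \frac{74 - 48}{33 + 54} = \frac{26}{87} \approx 0.29885$)
$\left(-29 - 45\right) W - 131 = \left(-29 - 45\right) \frac{26}{87} - 131 = \left(-74\right) \frac{26}{87} - 131 = - \frac{1924}{87} - 131 = - \frac{13321}{87}$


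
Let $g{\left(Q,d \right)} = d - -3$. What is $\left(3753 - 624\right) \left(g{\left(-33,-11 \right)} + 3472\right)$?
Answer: $10838856$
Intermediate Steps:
$g{\left(Q,d \right)} = 3 + d$ ($g{\left(Q,d \right)} = d + 3 = 3 + d$)
$\left(3753 - 624\right) \left(g{\left(-33,-11 \right)} + 3472\right) = \left(3753 - 624\right) \left(\left(3 - 11\right) + 3472\right) = 3129 \left(-8 + 3472\right) = 3129 \cdot 3464 = 10838856$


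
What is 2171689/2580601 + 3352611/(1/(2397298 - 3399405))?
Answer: -8669980539196265888/2580601 ≈ -3.3597e+12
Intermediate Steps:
2171689/2580601 + 3352611/(1/(2397298 - 3399405)) = 2171689*(1/2580601) + 3352611/(1/(-1002107)) = 2171689/2580601 + 3352611/(-1/1002107) = 2171689/2580601 + 3352611*(-1002107) = 2171689/2580601 - 3359674951377 = -8669980539196265888/2580601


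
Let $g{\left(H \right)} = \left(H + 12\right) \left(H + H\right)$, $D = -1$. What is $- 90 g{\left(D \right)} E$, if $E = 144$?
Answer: $285120$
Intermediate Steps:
$g{\left(H \right)} = 2 H \left(12 + H\right)$ ($g{\left(H \right)} = \left(12 + H\right) 2 H = 2 H \left(12 + H\right)$)
$- 90 g{\left(D \right)} E = - 90 \cdot 2 \left(-1\right) \left(12 - 1\right) 144 = - 90 \cdot 2 \left(-1\right) 11 \cdot 144 = \left(-90\right) \left(-22\right) 144 = 1980 \cdot 144 = 285120$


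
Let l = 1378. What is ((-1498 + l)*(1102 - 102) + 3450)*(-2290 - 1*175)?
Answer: 287295750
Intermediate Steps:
((-1498 + l)*(1102 - 102) + 3450)*(-2290 - 1*175) = ((-1498 + 1378)*(1102 - 102) + 3450)*(-2290 - 1*175) = (-120*1000 + 3450)*(-2290 - 175) = (-120000 + 3450)*(-2465) = -116550*(-2465) = 287295750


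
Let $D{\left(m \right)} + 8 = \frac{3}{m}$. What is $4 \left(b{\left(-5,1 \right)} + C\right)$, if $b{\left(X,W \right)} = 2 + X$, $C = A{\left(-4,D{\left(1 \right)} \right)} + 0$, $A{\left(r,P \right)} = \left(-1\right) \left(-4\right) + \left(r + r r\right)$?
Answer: $52$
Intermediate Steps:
$D{\left(m \right)} = -8 + \frac{3}{m}$
$A{\left(r,P \right)} = 4 + r + r^{2}$ ($A{\left(r,P \right)} = 4 + \left(r + r^{2}\right) = 4 + r + r^{2}$)
$C = 16$ ($C = \left(4 - 4 + \left(-4\right)^{2}\right) + 0 = \left(4 - 4 + 16\right) + 0 = 16 + 0 = 16$)
$4 \left(b{\left(-5,1 \right)} + C\right) = 4 \left(\left(2 - 5\right) + 16\right) = 4 \left(-3 + 16\right) = 4 \cdot 13 = 52$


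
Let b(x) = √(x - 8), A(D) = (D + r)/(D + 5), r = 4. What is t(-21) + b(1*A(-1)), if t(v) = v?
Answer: -21 + I*√29/2 ≈ -21.0 + 2.6926*I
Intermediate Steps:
A(D) = (4 + D)/(5 + D) (A(D) = (D + 4)/(D + 5) = (4 + D)/(5 + D))
b(x) = √(-8 + x)
t(-21) + b(1*A(-1)) = -21 + √(-8 + 1*((4 - 1)/(5 - 1))) = -21 + √(-8 + 1*(3/4)) = -21 + √(-8 + 1*((¼)*3)) = -21 + √(-8 + 1*(¾)) = -21 + √(-8 + ¾) = -21 + √(-29/4) = -21 + I*√29/2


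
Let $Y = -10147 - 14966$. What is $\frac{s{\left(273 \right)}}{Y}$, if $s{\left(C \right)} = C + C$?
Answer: $- \frac{182}{8371} \approx -0.021742$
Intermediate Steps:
$Y = -25113$
$s{\left(C \right)} = 2 C$
$\frac{s{\left(273 \right)}}{Y} = \frac{2 \cdot 273}{-25113} = 546 \left(- \frac{1}{25113}\right) = - \frac{182}{8371}$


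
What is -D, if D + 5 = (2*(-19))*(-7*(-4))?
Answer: 1069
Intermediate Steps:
D = -1069 (D = -5 + (2*(-19))*(-7*(-4)) = -5 - 38*28 = -5 - 1064 = -1069)
-D = -1*(-1069) = 1069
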